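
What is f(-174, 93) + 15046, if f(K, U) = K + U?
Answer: 14965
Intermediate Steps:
f(-174, 93) + 15046 = (-174 + 93) + 15046 = -81 + 15046 = 14965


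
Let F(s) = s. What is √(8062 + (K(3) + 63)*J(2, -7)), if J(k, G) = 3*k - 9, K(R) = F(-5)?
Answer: 4*√493 ≈ 88.814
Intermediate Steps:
K(R) = -5
J(k, G) = -9 + 3*k
√(8062 + (K(3) + 63)*J(2, -7)) = √(8062 + (-5 + 63)*(-9 + 3*2)) = √(8062 + 58*(-9 + 6)) = √(8062 + 58*(-3)) = √(8062 - 174) = √7888 = 4*√493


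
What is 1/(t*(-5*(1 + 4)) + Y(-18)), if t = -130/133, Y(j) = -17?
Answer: 133/989 ≈ 0.13448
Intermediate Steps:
t = -130/133 (t = -130*1/133 = -130/133 ≈ -0.97744)
1/(t*(-5*(1 + 4)) + Y(-18)) = 1/(-(-650)*(1 + 4)/133 - 17) = 1/(-(-650)*5/133 - 17) = 1/(-130/133*(-25) - 17) = 1/(3250/133 - 17) = 1/(989/133) = 133/989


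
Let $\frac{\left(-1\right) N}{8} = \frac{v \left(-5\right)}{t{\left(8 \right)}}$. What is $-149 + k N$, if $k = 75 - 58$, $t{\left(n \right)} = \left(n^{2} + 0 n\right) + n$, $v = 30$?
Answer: $\frac{403}{3} \approx 134.33$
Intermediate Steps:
$t{\left(n \right)} = n + n^{2}$ ($t{\left(n \right)} = \left(n^{2} + 0\right) + n = n^{2} + n = n + n^{2}$)
$N = \frac{50}{3}$ ($N = - 8 \frac{30 \left(-5\right)}{8 \left(1 + 8\right)} = - 8 \left(- \frac{150}{8 \cdot 9}\right) = - 8 \left(- \frac{150}{72}\right) = - 8 \left(\left(-150\right) \frac{1}{72}\right) = \left(-8\right) \left(- \frac{25}{12}\right) = \frac{50}{3} \approx 16.667$)
$k = 17$
$-149 + k N = -149 + 17 \cdot \frac{50}{3} = -149 + \frac{850}{3} = \frac{403}{3}$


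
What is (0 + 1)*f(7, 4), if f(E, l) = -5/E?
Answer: -5/7 ≈ -0.71429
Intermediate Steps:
(0 + 1)*f(7, 4) = (0 + 1)*(-5/7) = 1*(-5*⅐) = 1*(-5/7) = -5/7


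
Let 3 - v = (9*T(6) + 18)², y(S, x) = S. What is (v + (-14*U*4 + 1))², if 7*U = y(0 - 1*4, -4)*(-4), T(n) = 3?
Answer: 4618201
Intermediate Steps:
U = 16/7 (U = ((0 - 1*4)*(-4))/7 = ((0 - 4)*(-4))/7 = (-4*(-4))/7 = (⅐)*16 = 16/7 ≈ 2.2857)
v = -2022 (v = 3 - (9*3 + 18)² = 3 - (27 + 18)² = 3 - 1*45² = 3 - 1*2025 = 3 - 2025 = -2022)
(v + (-14*U*4 + 1))² = (-2022 + (-32*4 + 1))² = (-2022 + (-14*64/7 + 1))² = (-2022 + (-128 + 1))² = (-2022 - 127)² = (-2149)² = 4618201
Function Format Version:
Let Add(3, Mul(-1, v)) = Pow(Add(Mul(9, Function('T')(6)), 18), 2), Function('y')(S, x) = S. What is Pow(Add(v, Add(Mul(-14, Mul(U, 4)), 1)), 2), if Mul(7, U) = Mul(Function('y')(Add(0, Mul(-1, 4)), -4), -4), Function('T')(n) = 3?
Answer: 4618201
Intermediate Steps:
U = Rational(16, 7) (U = Mul(Rational(1, 7), Mul(Add(0, Mul(-1, 4)), -4)) = Mul(Rational(1, 7), Mul(Add(0, -4), -4)) = Mul(Rational(1, 7), Mul(-4, -4)) = Mul(Rational(1, 7), 16) = Rational(16, 7) ≈ 2.2857)
v = -2022 (v = Add(3, Mul(-1, Pow(Add(Mul(9, 3), 18), 2))) = Add(3, Mul(-1, Pow(Add(27, 18), 2))) = Add(3, Mul(-1, Pow(45, 2))) = Add(3, Mul(-1, 2025)) = Add(3, -2025) = -2022)
Pow(Add(v, Add(Mul(-14, Mul(U, 4)), 1)), 2) = Pow(Add(-2022, Add(Mul(-14, Mul(Rational(16, 7), 4)), 1)), 2) = Pow(Add(-2022, Add(Mul(-14, Rational(64, 7)), 1)), 2) = Pow(Add(-2022, Add(-128, 1)), 2) = Pow(Add(-2022, -127), 2) = Pow(-2149, 2) = 4618201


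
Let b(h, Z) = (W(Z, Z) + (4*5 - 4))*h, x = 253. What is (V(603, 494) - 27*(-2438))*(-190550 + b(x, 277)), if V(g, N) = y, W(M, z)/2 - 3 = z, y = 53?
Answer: -2952828538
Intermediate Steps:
W(M, z) = 6 + 2*z
V(g, N) = 53
b(h, Z) = h*(22 + 2*Z) (b(h, Z) = ((6 + 2*Z) + (4*5 - 4))*h = ((6 + 2*Z) + (20 - 4))*h = ((6 + 2*Z) + 16)*h = (22 + 2*Z)*h = h*(22 + 2*Z))
(V(603, 494) - 27*(-2438))*(-190550 + b(x, 277)) = (53 - 27*(-2438))*(-190550 + 2*253*(11 + 277)) = (53 + 65826)*(-190550 + 2*253*288) = 65879*(-190550 + 145728) = 65879*(-44822) = -2952828538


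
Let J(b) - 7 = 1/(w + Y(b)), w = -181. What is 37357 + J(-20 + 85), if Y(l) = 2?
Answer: 6688155/179 ≈ 37364.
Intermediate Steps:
J(b) = 1252/179 (J(b) = 7 + 1/(-181 + 2) = 7 + 1/(-179) = 7 - 1/179 = 1252/179)
37357 + J(-20 + 85) = 37357 + 1252/179 = 6688155/179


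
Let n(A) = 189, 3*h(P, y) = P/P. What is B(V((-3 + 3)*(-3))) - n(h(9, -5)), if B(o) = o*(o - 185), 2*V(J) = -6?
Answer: 375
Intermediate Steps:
h(P, y) = 1/3 (h(P, y) = (P/P)/3 = (1/3)*1 = 1/3)
V(J) = -3 (V(J) = (1/2)*(-6) = -3)
B(o) = o*(-185 + o)
B(V((-3 + 3)*(-3))) - n(h(9, -5)) = -3*(-185 - 3) - 1*189 = -3*(-188) - 189 = 564 - 189 = 375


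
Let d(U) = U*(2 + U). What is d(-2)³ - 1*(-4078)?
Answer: 4078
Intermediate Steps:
d(-2)³ - 1*(-4078) = (-2*(2 - 2))³ - 1*(-4078) = (-2*0)³ + 4078 = 0³ + 4078 = 0 + 4078 = 4078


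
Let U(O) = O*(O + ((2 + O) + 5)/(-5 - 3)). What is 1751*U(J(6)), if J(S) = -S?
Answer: 257397/4 ≈ 64349.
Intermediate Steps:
U(O) = O*(-7/8 + 7*O/8) (U(O) = O*(O + (7 + O)/(-8)) = O*(O + (7 + O)*(-⅛)) = O*(O + (-7/8 - O/8)) = O*(-7/8 + 7*O/8))
1751*U(J(6)) = 1751*(7*(-1*6)*(-1 - 1*6)/8) = 1751*((7/8)*(-6)*(-1 - 6)) = 1751*((7/8)*(-6)*(-7)) = 1751*(147/4) = 257397/4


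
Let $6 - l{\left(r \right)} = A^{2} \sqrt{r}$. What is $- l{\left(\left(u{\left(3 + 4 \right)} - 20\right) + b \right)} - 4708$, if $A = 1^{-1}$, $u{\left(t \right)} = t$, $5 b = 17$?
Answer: $-4714 + \frac{4 i \sqrt{15}}{5} \approx -4714.0 + 3.0984 i$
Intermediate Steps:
$b = \frac{17}{5}$ ($b = \frac{1}{5} \cdot 17 = \frac{17}{5} \approx 3.4$)
$A = 1$
$l{\left(r \right)} = 6 - \sqrt{r}$ ($l{\left(r \right)} = 6 - 1^{2} \sqrt{r} = 6 - 1 \sqrt{r} = 6 - \sqrt{r}$)
$- l{\left(\left(u{\left(3 + 4 \right)} - 20\right) + b \right)} - 4708 = - (6 - \sqrt{\left(\left(3 + 4\right) - 20\right) + \frac{17}{5}}) - 4708 = - (6 - \sqrt{\left(7 - 20\right) + \frac{17}{5}}) - 4708 = - (6 - \sqrt{-13 + \frac{17}{5}}) - 4708 = - (6 - \sqrt{- \frac{48}{5}}) - 4708 = - (6 - \frac{4 i \sqrt{15}}{5}) - 4708 = \left(-6 + \frac{4 i \sqrt{15}}{5}\right) - 4708 = -4714 + \frac{4 i \sqrt{15}}{5}$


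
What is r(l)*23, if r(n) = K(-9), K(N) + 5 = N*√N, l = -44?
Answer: -115 - 621*I ≈ -115.0 - 621.0*I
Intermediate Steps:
K(N) = -5 + N^(3/2) (K(N) = -5 + N*√N = -5 + N^(3/2))
r(n) = -5 - 27*I (r(n) = -5 + (-9)^(3/2) = -5 - 27*I)
r(l)*23 = (-5 - 27*I)*23 = -115 - 621*I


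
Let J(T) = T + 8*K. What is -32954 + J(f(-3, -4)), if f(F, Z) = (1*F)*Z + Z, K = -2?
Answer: -32962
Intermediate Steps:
f(F, Z) = Z + F*Z (f(F, Z) = F*Z + Z = Z + F*Z)
J(T) = -16 + T (J(T) = T + 8*(-2) = T - 16 = -16 + T)
-32954 + J(f(-3, -4)) = -32954 + (-16 - 4*(1 - 3)) = -32954 + (-16 - 4*(-2)) = -32954 + (-16 + 8) = -32954 - 8 = -32962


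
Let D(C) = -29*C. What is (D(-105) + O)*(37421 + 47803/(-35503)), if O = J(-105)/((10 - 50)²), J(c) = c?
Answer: 32361805157871/284024 ≈ 1.1394e+8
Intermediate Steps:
O = -21/320 (O = -105/(10 - 50)² = -105/((-40)²) = -105/1600 = -105*1/1600 = -21/320 ≈ -0.065625)
(D(-105) + O)*(37421 + 47803/(-35503)) = (-29*(-105) - 21/320)*(37421 + 47803/(-35503)) = (3045 - 21/320)*(37421 + 47803*(-1/35503)) = 974379*(37421 - 47803/35503)/320 = (974379/320)*(1328509960/35503) = 32361805157871/284024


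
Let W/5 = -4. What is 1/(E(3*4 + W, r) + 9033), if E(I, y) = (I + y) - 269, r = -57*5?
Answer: 1/8471 ≈ 0.00011805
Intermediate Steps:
W = -20 (W = 5*(-4) = -20)
r = -285 (r = -3*95 = -285)
E(I, y) = -269 + I + y
1/(E(3*4 + W, r) + 9033) = 1/((-269 + (3*4 - 20) - 285) + 9033) = 1/((-269 + (12 - 20) - 285) + 9033) = 1/((-269 - 8 - 285) + 9033) = 1/(-562 + 9033) = 1/8471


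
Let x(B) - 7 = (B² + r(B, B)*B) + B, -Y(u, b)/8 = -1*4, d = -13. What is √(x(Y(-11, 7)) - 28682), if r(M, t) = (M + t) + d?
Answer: I*√25987 ≈ 161.2*I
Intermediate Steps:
r(M, t) = -13 + M + t (r(M, t) = (M + t) - 13 = -13 + M + t)
Y(u, b) = 32 (Y(u, b) = -(-8)*4 = -8*(-4) = 32)
x(B) = 7 + B + B² + B*(-13 + 2*B) (x(B) = 7 + ((B² + (-13 + B + B)*B) + B) = 7 + ((B² + (-13 + 2*B)*B) + B) = 7 + ((B² + B*(-13 + 2*B)) + B) = 7 + (B + B² + B*(-13 + 2*B)) = 7 + B + B² + B*(-13 + 2*B))
√(x(Y(-11, 7)) - 28682) = √((7 - 12*32 + 3*32²) - 28682) = √((7 - 384 + 3*1024) - 28682) = √((7 - 384 + 3072) - 28682) = √(2695 - 28682) = √(-25987) = I*√25987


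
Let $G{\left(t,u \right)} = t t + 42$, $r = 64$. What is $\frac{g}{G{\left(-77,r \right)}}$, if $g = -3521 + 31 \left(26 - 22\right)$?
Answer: $- \frac{3397}{5971} \approx -0.56892$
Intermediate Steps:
$G{\left(t,u \right)} = 42 + t^{2}$ ($G{\left(t,u \right)} = t^{2} + 42 = 42 + t^{2}$)
$g = -3397$ ($g = -3521 + 31 \cdot 4 = -3521 + 124 = -3397$)
$\frac{g}{G{\left(-77,r \right)}} = - \frac{3397}{42 + \left(-77\right)^{2}} = - \frac{3397}{42 + 5929} = - \frac{3397}{5971}$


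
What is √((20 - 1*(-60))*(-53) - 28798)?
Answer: I*√33038 ≈ 181.76*I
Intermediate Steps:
√((20 - 1*(-60))*(-53) - 28798) = √((20 + 60)*(-53) - 28798) = √(80*(-53) - 28798) = √(-4240 - 28798) = √(-33038) = I*√33038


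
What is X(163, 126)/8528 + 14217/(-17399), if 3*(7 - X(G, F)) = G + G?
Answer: -369034423/445136016 ≈ -0.82904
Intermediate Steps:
X(G, F) = 7 - 2*G/3 (X(G, F) = 7 - (G + G)/3 = 7 - 2*G/3)
X(163, 126)/8528 + 14217/(-17399) = (7 - 2/3*163)/8528 + 14217/(-17399) = (7 - 326/3)*(1/8528) + 14217*(-1/17399) = -305/3*1/8528 - 14217/17399 = -305/25584 - 14217/17399 = -369034423/445136016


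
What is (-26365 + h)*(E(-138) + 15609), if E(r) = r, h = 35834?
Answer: 146494899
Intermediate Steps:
(-26365 + h)*(E(-138) + 15609) = (-26365 + 35834)*(-138 + 15609) = 9469*15471 = 146494899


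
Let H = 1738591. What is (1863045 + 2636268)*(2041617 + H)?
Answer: 17008338997104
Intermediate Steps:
(1863045 + 2636268)*(2041617 + H) = (1863045 + 2636268)*(2041617 + 1738591) = 4499313*3780208 = 17008338997104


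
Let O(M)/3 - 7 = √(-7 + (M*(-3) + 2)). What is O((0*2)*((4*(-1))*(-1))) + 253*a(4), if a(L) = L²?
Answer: 4069 + 3*I*√5 ≈ 4069.0 + 6.7082*I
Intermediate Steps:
O(M) = 21 + 3*√(-5 - 3*M) (O(M) = 21 + 3*√(-7 + (M*(-3) + 2)) = 21 + 3*√(-7 + (-3*M + 2)) = 21 + 3*√(-7 + (2 - 3*M)) = 21 + 3*√(-5 - 3*M))
O((0*2)*((4*(-1))*(-1))) + 253*a(4) = (21 + 3*√(-5 - 3*0*2*(4*(-1))*(-1))) + 253*4² = (21 + 3*√(-5 - 0*(-4*(-1)))) + 253*16 = (21 + 3*√(-5 - 0*4)) + 4048 = (21 + 3*√(-5 - 3*0)) + 4048 = (21 + 3*√(-5 + 0)) + 4048 = (21 + 3*√(-5)) + 4048 = (21 + 3*(I*√5)) + 4048 = (21 + 3*I*√5) + 4048 = 4069 + 3*I*√5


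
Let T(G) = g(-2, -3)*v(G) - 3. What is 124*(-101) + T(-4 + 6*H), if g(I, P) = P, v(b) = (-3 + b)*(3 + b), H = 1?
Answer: -12512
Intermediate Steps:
T(G) = 24 - 3*G**2 (T(G) = -3*(-9 + G**2) - 3 = (27 - 3*G**2) - 3 = 24 - 3*G**2)
124*(-101) + T(-4 + 6*H) = 124*(-101) + (24 - 3*(-4 + 6*1)**2) = -12524 + (24 - 3*(-4 + 6)**2) = -12524 + (24 - 3*2**2) = -12524 + (24 - 3*4) = -12524 + (24 - 12) = -12524 + 12 = -12512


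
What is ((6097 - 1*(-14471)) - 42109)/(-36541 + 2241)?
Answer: 21541/34300 ≈ 0.62802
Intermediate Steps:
((6097 - 1*(-14471)) - 42109)/(-36541 + 2241) = ((6097 + 14471) - 42109)/(-34300) = (20568 - 42109)*(-1/34300) = -21541*(-1/34300) = 21541/34300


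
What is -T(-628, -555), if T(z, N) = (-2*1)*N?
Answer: -1110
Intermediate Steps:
T(z, N) = -2*N
-T(-628, -555) = -(-2)*(-555) = -1*1110 = -1110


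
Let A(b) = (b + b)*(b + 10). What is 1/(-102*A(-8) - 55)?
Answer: 1/3209 ≈ 0.00031162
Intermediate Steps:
A(b) = 2*b*(10 + b) (A(b) = (2*b)*(10 + b) = 2*b*(10 + b))
1/(-102*A(-8) - 55) = 1/(-204*(-8)*(10 - 8) - 55) = 1/(-204*(-8)*2 - 55) = 1/(-102*(-32) - 55) = 1/(3264 - 55) = 1/3209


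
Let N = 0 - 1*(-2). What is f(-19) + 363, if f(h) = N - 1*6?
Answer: 359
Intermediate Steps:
N = 2 (N = 0 + 2 = 2)
f(h) = -4 (f(h) = 2 - 1*6 = 2 - 6 = -4)
f(-19) + 363 = -4 + 363 = 359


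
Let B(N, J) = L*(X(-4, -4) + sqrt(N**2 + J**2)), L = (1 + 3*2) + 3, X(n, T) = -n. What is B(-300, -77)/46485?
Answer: 8/9297 + 2*sqrt(95929)/9297 ≈ 0.067489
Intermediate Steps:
L = 10 (L = (1 + 6) + 3 = 7 + 3 = 10)
B(N, J) = 40 + 10*sqrt(J**2 + N**2) (B(N, J) = 10*(-1*(-4) + sqrt(N**2 + J**2)) = 10*(4 + sqrt(J**2 + N**2)) = 40 + 10*sqrt(J**2 + N**2))
B(-300, -77)/46485 = (40 + 10*sqrt((-77)**2 + (-300)**2))/46485 = (40 + 10*sqrt(5929 + 90000))*(1/46485) = (40 + 10*sqrt(95929))*(1/46485) = 8/9297 + 2*sqrt(95929)/9297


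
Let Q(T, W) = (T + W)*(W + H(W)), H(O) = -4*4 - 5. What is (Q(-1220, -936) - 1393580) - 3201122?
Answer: -2531410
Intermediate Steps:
H(O) = -21 (H(O) = -16 - 5 = -21)
Q(T, W) = (-21 + W)*(T + W) (Q(T, W) = (T + W)*(W - 21) = (T + W)*(-21 + W) = (-21 + W)*(T + W))
(Q(-1220, -936) - 1393580) - 3201122 = (((-936)² - 21*(-1220) - 21*(-936) - 1220*(-936)) - 1393580) - 3201122 = ((876096 + 25620 + 19656 + 1141920) - 1393580) - 3201122 = (2063292 - 1393580) - 3201122 = 669712 - 3201122 = -2531410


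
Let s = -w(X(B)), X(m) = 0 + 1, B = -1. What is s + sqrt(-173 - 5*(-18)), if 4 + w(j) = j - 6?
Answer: 9 + I*sqrt(83) ≈ 9.0 + 9.1104*I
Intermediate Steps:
X(m) = 1
w(j) = -10 + j (w(j) = -4 + (j - 6) = -4 + (-6 + j) = -10 + j)
s = 9 (s = -(-10 + 1) = -1*(-9) = 9)
s + sqrt(-173 - 5*(-18)) = 9 + sqrt(-173 - 5*(-18)) = 9 + sqrt(-173 + 90) = 9 + sqrt(-83) = 9 + I*sqrt(83)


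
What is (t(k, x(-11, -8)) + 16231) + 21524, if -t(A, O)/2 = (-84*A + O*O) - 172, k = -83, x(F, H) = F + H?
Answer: 23433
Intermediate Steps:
t(A, O) = 344 - 2*O² + 168*A (t(A, O) = -2*((-84*A + O*O) - 172) = -2*((-84*A + O²) - 172) = -2*((O² - 84*A) - 172) = -2*(-172 + O² - 84*A) = 344 - 2*O² + 168*A)
(t(k, x(-11, -8)) + 16231) + 21524 = ((344 - 2*(-11 - 8)² + 168*(-83)) + 16231) + 21524 = ((344 - 2*(-19)² - 13944) + 16231) + 21524 = ((344 - 2*361 - 13944) + 16231) + 21524 = ((344 - 722 - 13944) + 16231) + 21524 = (-14322 + 16231) + 21524 = 1909 + 21524 = 23433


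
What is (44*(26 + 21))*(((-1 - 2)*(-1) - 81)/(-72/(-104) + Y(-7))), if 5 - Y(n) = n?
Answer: -63544/5 ≈ -12709.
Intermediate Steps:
Y(n) = 5 - n
(44*(26 + 21))*(((-1 - 2)*(-1) - 81)/(-72/(-104) + Y(-7))) = (44*(26 + 21))*(((-1 - 2)*(-1) - 81)/(-72/(-104) + (5 - 1*(-7)))) = (44*47)*((-3*(-1) - 81)/(-72*(-1/104) + (5 + 7))) = 2068*((3 - 81)/(9/13 + 12)) = 2068*(-78/165/13) = 2068*(-78*13/165) = 2068*(-338/55) = -63544/5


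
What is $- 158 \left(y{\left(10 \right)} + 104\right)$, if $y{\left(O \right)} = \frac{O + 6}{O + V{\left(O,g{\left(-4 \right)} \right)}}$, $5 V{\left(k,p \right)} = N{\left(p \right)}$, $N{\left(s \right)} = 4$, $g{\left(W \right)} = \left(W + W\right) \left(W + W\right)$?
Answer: $- \frac{449984}{27} \approx -16666.0$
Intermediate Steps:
$g{\left(W \right)} = 4 W^{2}$ ($g{\left(W \right)} = 2 W 2 W = 4 W^{2}$)
$V{\left(k,p \right)} = \frac{4}{5}$ ($V{\left(k,p \right)} = \frac{1}{5} \cdot 4 = \frac{4}{5}$)
$y{\left(O \right)} = \frac{6 + O}{\frac{4}{5} + O}$ ($y{\left(O \right)} = \frac{O + 6}{O + \frac{4}{5}} = \frac{6 + O}{\frac{4}{5} + O}$)
$- 158 \left(y{\left(10 \right)} + 104\right) = - 158 \left(\frac{5 \left(6 + 10\right)}{4 + 5 \cdot 10} + 104\right) = - 158 \left(5 \frac{1}{4 + 50} \cdot 16 + 104\right) = - 158 \left(5 \cdot \frac{1}{54} \cdot 16 + 104\right) = - 158 \left(\frac{40}{27} + 104\right) = \left(-158\right) \frac{2848}{27} = - \frac{449984}{27}$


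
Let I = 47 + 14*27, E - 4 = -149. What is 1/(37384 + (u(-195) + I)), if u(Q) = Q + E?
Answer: 1/37469 ≈ 2.6689e-5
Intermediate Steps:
E = -145 (E = 4 - 149 = -145)
u(Q) = -145 + Q (u(Q) = Q - 145 = -145 + Q)
I = 425 (I = 47 + 378 = 425)
1/(37384 + (u(-195) + I)) = 1/(37384 + ((-145 - 195) + 425)) = 1/(37384 + (-340 + 425)) = 1/(37384 + 85) = 1/37469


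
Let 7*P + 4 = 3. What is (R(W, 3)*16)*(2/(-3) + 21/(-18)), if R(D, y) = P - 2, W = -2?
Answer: 440/7 ≈ 62.857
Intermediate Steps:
P = -⅐ (P = -4/7 + (⅐)*3 = -4/7 + 3/7 = -⅐ ≈ -0.14286)
R(D, y) = -15/7 (R(D, y) = -⅐ - 2 = -15/7)
(R(W, 3)*16)*(2/(-3) + 21/(-18)) = (-15/7*16)*(2/(-3) + 21/(-18)) = -240*(2*(-⅓) + 21*(-1/18))/7 = -240*(-⅔ - 7/6)/7 = -240/7*(-11/6) = 440/7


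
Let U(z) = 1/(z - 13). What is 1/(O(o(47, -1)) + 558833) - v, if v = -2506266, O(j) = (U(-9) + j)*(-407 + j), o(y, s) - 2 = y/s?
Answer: 15967743994325/6371129 ≈ 2.5063e+6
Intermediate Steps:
o(y, s) = 2 + y/s
U(z) = 1/(-13 + z)
O(j) = (-407 + j)*(-1/22 + j) (O(j) = (1/(-13 - 9) + j)*(-407 + j) = (1/(-22) + j)*(-407 + j) = (-1/22 + j)*(-407 + j) = (-407 + j)*(-1/22 + j))
1/(O(o(47, -1)) + 558833) - v = 1/((37/2 + (2 + 47/(-1))**2 - 8955*(2 + 47/(-1))/22) + 558833) - 1*(-2506266) = 1/((37/2 + (2 + 47*(-1))**2 - 8955*(2 + 47*(-1))/22) + 558833) + 2506266 = 1/((37/2 + (2 - 47)**2 - 8955*(2 - 47)/22) + 558833) + 2506266 = 1/((37/2 + (-45)**2 - 8955/22*(-45)) + 558833) + 2506266 = 1/((37/2 + 2025 + 402975/22) + 558833) + 2506266 = 1/(223966/11 + 558833) + 2506266 = 1/(6371129/11) + 2506266 = 11/6371129 + 2506266 = 15967743994325/6371129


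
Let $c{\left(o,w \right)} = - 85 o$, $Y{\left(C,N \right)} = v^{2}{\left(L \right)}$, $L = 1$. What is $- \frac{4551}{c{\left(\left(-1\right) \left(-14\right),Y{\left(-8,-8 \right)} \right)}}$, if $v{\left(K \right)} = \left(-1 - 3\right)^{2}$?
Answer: $\frac{4551}{1190} \approx 3.8244$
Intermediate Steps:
$v{\left(K \right)} = 16$ ($v{\left(K \right)} = \left(-4\right)^{2} = 16$)
$Y{\left(C,N \right)} = 256$ ($Y{\left(C,N \right)} = 16^{2} = 256$)
$- \frac{4551}{c{\left(\left(-1\right) \left(-14\right),Y{\left(-8,-8 \right)} \right)}} = - \frac{4551}{\left(-85\right) \left(\left(-1\right) \left(-14\right)\right)} = - \frac{4551}{\left(-85\right) 14} = - \frac{4551}{-1190} = \left(-4551\right) \left(- \frac{1}{1190}\right) = \frac{4551}{1190}$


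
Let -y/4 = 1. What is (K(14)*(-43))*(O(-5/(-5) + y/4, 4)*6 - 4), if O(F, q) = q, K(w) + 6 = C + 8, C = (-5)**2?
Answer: -23220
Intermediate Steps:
C = 25
y = -4 (y = -4*1 = -4)
K(w) = 27 (K(w) = -6 + (25 + 8) = -6 + 33 = 27)
(K(14)*(-43))*(O(-5/(-5) + y/4, 4)*6 - 4) = (27*(-43))*(4*6 - 4) = -1161*(24 - 4) = -1161*20 = -23220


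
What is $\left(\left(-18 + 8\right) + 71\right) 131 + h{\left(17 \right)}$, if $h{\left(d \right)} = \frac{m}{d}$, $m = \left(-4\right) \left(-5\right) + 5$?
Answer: $\frac{135872}{17} \approx 7992.5$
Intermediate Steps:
$m = 25$ ($m = 20 + 5 = 25$)
$h{\left(d \right)} = \frac{25}{d}$
$\left(\left(-18 + 8\right) + 71\right) 131 + h{\left(17 \right)} = \left(\left(-18 + 8\right) + 71\right) 131 + \frac{25}{17} = \left(-10 + 71\right) 131 + 25 \cdot \frac{1}{17} = 61 \cdot 131 + \frac{25}{17} = 7991 + \frac{25}{17} = \frac{135872}{17}$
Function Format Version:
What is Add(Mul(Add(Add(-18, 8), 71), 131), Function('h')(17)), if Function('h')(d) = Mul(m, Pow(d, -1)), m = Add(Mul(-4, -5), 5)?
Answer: Rational(135872, 17) ≈ 7992.5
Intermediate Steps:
m = 25 (m = Add(20, 5) = 25)
Function('h')(d) = Mul(25, Pow(d, -1))
Add(Mul(Add(Add(-18, 8), 71), 131), Function('h')(17)) = Add(Mul(Add(Add(-18, 8), 71), 131), Mul(25, Pow(17, -1))) = Add(Mul(Add(-10, 71), 131), Mul(25, Rational(1, 17))) = Add(Mul(61, 131), Rational(25, 17)) = Add(7991, Rational(25, 17)) = Rational(135872, 17)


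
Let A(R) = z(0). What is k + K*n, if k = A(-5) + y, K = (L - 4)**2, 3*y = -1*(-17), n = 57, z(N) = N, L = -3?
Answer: 8396/3 ≈ 2798.7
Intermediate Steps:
A(R) = 0
y = 17/3 (y = (-1*(-17))/3 = (1/3)*17 = 17/3 ≈ 5.6667)
K = 49 (K = (-3 - 4)**2 = (-7)**2 = 49)
k = 17/3 (k = 0 + 17/3 = 17/3 ≈ 5.6667)
k + K*n = 17/3 + 49*57 = 17/3 + 2793 = 8396/3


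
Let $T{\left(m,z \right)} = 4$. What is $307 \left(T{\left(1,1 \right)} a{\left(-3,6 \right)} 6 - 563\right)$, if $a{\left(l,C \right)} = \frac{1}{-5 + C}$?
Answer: $-165473$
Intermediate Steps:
$307 \left(T{\left(1,1 \right)} a{\left(-3,6 \right)} 6 - 563\right) = 307 \left(\frac{4}{-5 + 6} \cdot 6 - 563\right) = 307 \left(\frac{4}{1} \cdot 6 - 563\right) = 307 \left(4 \cdot 1 \cdot 6 - 563\right) = 307 \left(4 \cdot 6 - 563\right) = 307 \left(24 - 563\right) = 307 \left(-539\right) = -165473$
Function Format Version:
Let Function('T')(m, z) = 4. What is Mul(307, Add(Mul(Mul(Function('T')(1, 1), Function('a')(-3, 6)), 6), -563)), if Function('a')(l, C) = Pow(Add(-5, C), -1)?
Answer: -165473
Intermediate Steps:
Mul(307, Add(Mul(Mul(Function('T')(1, 1), Function('a')(-3, 6)), 6), -563)) = Mul(307, Add(Mul(Mul(4, Pow(Add(-5, 6), -1)), 6), -563)) = Mul(307, Add(Mul(Mul(4, Pow(1, -1)), 6), -563)) = Mul(307, Add(Mul(Mul(4, 1), 6), -563)) = Mul(307, Add(Mul(4, 6), -563)) = Mul(307, Add(24, -563)) = Mul(307, -539) = -165473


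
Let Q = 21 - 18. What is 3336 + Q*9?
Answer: 3363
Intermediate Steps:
Q = 3
3336 + Q*9 = 3336 + 3*9 = 3336 + 27 = 3363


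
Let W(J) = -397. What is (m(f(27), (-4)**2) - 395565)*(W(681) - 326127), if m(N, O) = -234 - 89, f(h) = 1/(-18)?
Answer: 129266933312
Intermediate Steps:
f(h) = -1/18
m(N, O) = -323
(m(f(27), (-4)**2) - 395565)*(W(681) - 326127) = (-323 - 395565)*(-397 - 326127) = -395888*(-326524) = 129266933312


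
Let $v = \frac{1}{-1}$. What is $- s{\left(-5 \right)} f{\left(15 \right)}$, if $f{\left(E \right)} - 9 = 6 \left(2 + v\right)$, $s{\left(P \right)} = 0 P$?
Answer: $0$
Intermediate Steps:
$s{\left(P \right)} = 0$
$v = -1$
$f{\left(E \right)} = 15$ ($f{\left(E \right)} = 9 + 6 \left(2 - 1\right) = 9 + 6 \cdot 1 = 9 + 6 = 15$)
$- s{\left(-5 \right)} f{\left(15 \right)} = \left(-1\right) 0 \cdot 15 = 0 \cdot 15 = 0$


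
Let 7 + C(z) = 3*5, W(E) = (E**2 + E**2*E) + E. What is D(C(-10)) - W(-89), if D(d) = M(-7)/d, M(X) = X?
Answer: 5577089/8 ≈ 6.9714e+5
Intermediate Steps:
W(E) = E + E**2 + E**3 (W(E) = (E**2 + E**3) + E = E + E**2 + E**3)
C(z) = 8 (C(z) = -7 + 3*5 = -7 + 15 = 8)
D(d) = -7/d
D(C(-10)) - W(-89) = -7/8 - (-89)*(1 - 89 + (-89)**2) = -7*1/8 - (-89)*(1 - 89 + 7921) = -7/8 - (-89)*7833 = -7/8 - 1*(-697137) = -7/8 + 697137 = 5577089/8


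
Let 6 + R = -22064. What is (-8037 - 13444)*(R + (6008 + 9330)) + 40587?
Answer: 144650679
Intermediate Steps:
R = -22070 (R = -6 - 22064 = -22070)
(-8037 - 13444)*(R + (6008 + 9330)) + 40587 = (-8037 - 13444)*(-22070 + (6008 + 9330)) + 40587 = -21481*(-22070 + 15338) + 40587 = -21481*(-6732) + 40587 = 144610092 + 40587 = 144650679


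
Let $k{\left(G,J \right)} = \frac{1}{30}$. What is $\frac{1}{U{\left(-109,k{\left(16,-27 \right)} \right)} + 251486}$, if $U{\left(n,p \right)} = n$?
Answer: $\frac{1}{251377} \approx 3.9781 \cdot 10^{-6}$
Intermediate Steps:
$k{\left(G,J \right)} = \frac{1}{30}$
$\frac{1}{U{\left(-109,k{\left(16,-27 \right)} \right)} + 251486} = \frac{1}{-109 + 251486} = \frac{1}{251377}$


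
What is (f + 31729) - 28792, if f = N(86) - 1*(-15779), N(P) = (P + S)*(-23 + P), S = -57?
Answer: 20543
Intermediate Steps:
N(P) = (-57 + P)*(-23 + P) (N(P) = (P - 57)*(-23 + P) = (-57 + P)*(-23 + P))
f = 17606 (f = (1311 + 86**2 - 80*86) - 1*(-15779) = (1311 + 7396 - 6880) + 15779 = 1827 + 15779 = 17606)
(f + 31729) - 28792 = (17606 + 31729) - 28792 = 49335 - 28792 = 20543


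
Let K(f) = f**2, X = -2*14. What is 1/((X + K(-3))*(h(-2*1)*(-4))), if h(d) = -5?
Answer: -1/380 ≈ -0.0026316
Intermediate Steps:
X = -28
1/((X + K(-3))*(h(-2*1)*(-4))) = 1/((-28 + (-3)**2)*(-5*(-4))) = 1/((-28 + 9)*20) = 1/(-19*20) = 1/(-380) = -1/380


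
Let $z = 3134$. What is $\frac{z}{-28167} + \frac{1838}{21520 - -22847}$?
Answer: $- \frac{9697248}{138853921} \approx -0.069838$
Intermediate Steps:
$\frac{z}{-28167} + \frac{1838}{21520 - -22847} = \frac{3134}{-28167} + \frac{1838}{21520 - -22847} = 3134 \left(- \frac{1}{28167}\right) + \frac{1838}{21520 + 22847} = - \frac{3134}{28167} + \frac{1838}{44367} = - \frac{9697248}{138853921}$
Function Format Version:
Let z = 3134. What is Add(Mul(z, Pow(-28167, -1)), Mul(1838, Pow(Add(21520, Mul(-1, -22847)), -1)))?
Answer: Rational(-9697248, 138853921) ≈ -0.069838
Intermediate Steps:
Add(Mul(z, Pow(-28167, -1)), Mul(1838, Pow(Add(21520, Mul(-1, -22847)), -1))) = Add(Mul(3134, Pow(-28167, -1)), Mul(1838, Pow(Add(21520, Mul(-1, -22847)), -1))) = Add(Mul(3134, Rational(-1, 28167)), Mul(1838, Pow(Add(21520, 22847), -1))) = Add(Rational(-3134, 28167), Mul(1838, Pow(44367, -1))) = Add(Rational(-3134, 28167), Mul(1838, Rational(1, 44367))) = Add(Rational(-3134, 28167), Rational(1838, 44367)) = Rational(-9697248, 138853921)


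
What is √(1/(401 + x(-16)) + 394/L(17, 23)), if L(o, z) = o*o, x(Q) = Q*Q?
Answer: √18917731/3723 ≈ 1.1683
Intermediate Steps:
x(Q) = Q²
L(o, z) = o²
√(1/(401 + x(-16)) + 394/L(17, 23)) = √(1/(401 + (-16)²) + 394/(17²)) = √(1/(401 + 256) + 394/289) = √(1/657 + 394*(1/289)) = √(1/657 + 394/289) = √(259147/189873) = √18917731/3723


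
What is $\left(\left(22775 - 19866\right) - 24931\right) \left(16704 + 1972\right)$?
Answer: $-411282872$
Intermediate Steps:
$\left(\left(22775 - 19866\right) - 24931\right) \left(16704 + 1972\right) = \left(\left(22775 - 19866\right) - 24931\right) 18676 = \left(2909 - 24931\right) 18676 = \left(-22022\right) 18676 = -411282872$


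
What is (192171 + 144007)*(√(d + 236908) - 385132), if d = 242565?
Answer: -129472905496 + 336178*√479473 ≈ -1.2924e+11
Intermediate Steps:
(192171 + 144007)*(√(d + 236908) - 385132) = (192171 + 144007)*(√(242565 + 236908) - 385132) = 336178*(√479473 - 385132) = 336178*(-385132 + √479473) = -129472905496 + 336178*√479473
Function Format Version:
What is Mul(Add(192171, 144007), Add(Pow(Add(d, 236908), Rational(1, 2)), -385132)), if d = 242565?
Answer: Add(-129472905496, Mul(336178, Pow(479473, Rational(1, 2)))) ≈ -1.2924e+11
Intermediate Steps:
Mul(Add(192171, 144007), Add(Pow(Add(d, 236908), Rational(1, 2)), -385132)) = Mul(Add(192171, 144007), Add(Pow(Add(242565, 236908), Rational(1, 2)), -385132)) = Mul(336178, Add(Pow(479473, Rational(1, 2)), -385132)) = Mul(336178, Add(-385132, Pow(479473, Rational(1, 2)))) = Add(-129472905496, Mul(336178, Pow(479473, Rational(1, 2))))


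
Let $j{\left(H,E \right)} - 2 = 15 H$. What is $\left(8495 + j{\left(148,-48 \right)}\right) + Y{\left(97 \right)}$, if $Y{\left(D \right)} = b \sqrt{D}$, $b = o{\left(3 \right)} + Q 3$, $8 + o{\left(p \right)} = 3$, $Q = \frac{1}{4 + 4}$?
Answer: $10717 - \frac{37 \sqrt{97}}{8} \approx 10671.0$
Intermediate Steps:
$Q = \frac{1}{8} \approx 0.125$
$o{\left(p \right)} = -5$ ($o{\left(p \right)} = -8 + 3 = -5$)
$j{\left(H,E \right)} = 2 + 15 H$
$b = - \frac{37}{8}$ ($b = -5 + \frac{1}{8} \cdot 3 = -5 + \frac{3}{8} = - \frac{37}{8} \approx -4.625$)
$Y{\left(D \right)} = - \frac{37 \sqrt{D}}{8}$
$\left(8495 + j{\left(148,-48 \right)}\right) + Y{\left(97 \right)} = \left(8495 + \left(2 + 15 \cdot 148\right)\right) - \frac{37 \sqrt{97}}{8} = \left(8495 + \left(2 + 2220\right)\right) - \frac{37 \sqrt{97}}{8} = \left(8495 + 2222\right) - \frac{37 \sqrt{97}}{8} = 10717 - \frac{37 \sqrt{97}}{8}$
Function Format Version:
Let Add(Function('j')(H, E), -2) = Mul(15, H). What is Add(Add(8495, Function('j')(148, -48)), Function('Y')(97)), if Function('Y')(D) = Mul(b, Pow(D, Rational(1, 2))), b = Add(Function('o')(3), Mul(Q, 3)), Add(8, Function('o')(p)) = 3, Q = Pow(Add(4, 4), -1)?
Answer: Add(10717, Mul(Rational(-37, 8), Pow(97, Rational(1, 2)))) ≈ 10671.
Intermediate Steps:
Q = Rational(1, 8) (Q = Pow(8, -1) = Rational(1, 8) ≈ 0.12500)
Function('o')(p) = -5 (Function('o')(p) = Add(-8, 3) = -5)
Function('j')(H, E) = Add(2, Mul(15, H))
b = Rational(-37, 8) (b = Add(-5, Mul(Rational(1, 8), 3)) = Add(-5, Rational(3, 8)) = Rational(-37, 8) ≈ -4.6250)
Function('Y')(D) = Mul(Rational(-37, 8), Pow(D, Rational(1, 2)))
Add(Add(8495, Function('j')(148, -48)), Function('Y')(97)) = Add(Add(8495, Add(2, Mul(15, 148))), Mul(Rational(-37, 8), Pow(97, Rational(1, 2)))) = Add(Add(8495, Add(2, 2220)), Mul(Rational(-37, 8), Pow(97, Rational(1, 2)))) = Add(Add(8495, 2222), Mul(Rational(-37, 8), Pow(97, Rational(1, 2)))) = Add(10717, Mul(Rational(-37, 8), Pow(97, Rational(1, 2))))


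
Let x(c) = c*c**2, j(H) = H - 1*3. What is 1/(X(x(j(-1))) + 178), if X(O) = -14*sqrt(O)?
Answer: 89/22114 + 28*I/11057 ≈ 0.0040246 + 0.0025323*I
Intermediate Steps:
j(H) = -3 + H (j(H) = H - 3 = -3 + H)
x(c) = c**3
1/(X(x(j(-1))) + 178) = 1/(-14*(-(-3 - 1)**(3/2)) + 178) = 1/(-14*8*I + 178) = 1/(-112*I + 178) = 1/(178 - 112*I) = (178 + 112*I)/44228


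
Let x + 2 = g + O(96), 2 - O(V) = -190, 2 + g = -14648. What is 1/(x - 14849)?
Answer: -1/29309 ≈ -3.4119e-5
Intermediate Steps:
g = -14650 (g = -2 - 14648 = -14650)
O(V) = 192 (O(V) = 2 - 1*(-190) = 2 + 190 = 192)
x = -14460 (x = -2 + (-14650 + 192) = -2 - 14458 = -14460)
1/(x - 14849) = 1/(-14460 - 14849) = 1/(-29309) = -1/29309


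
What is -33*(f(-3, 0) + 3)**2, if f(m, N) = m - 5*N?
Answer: 0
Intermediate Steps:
-33*(f(-3, 0) + 3)**2 = -33*((-3 - 5*0) + 3)**2 = -33*((-3 + 0) + 3)**2 = -33*(-3 + 3)**2 = -33*0**2 = -33*0 = 0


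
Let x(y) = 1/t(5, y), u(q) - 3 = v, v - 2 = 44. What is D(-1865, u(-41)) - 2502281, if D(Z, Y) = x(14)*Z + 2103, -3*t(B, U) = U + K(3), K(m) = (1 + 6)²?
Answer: -52501873/21 ≈ -2.5001e+6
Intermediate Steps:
v = 46 (v = 2 + 44 = 46)
K(m) = 49 (K(m) = 7² = 49)
t(B, U) = -49/3 - U/3 (t(B, U) = -(U + 49)/3 = -(49 + U)/3 = -49/3 - U/3)
u(q) = 49 (u(q) = 3 + 46 = 49)
x(y) = 1/(-49/3 - y/3)
D(Z, Y) = 2103 - Z/21 (D(Z, Y) = (-3/(49 + 14))*Z + 2103 = (-3/63)*Z + 2103 = (-3*1/63)*Z + 2103 = -Z/21 + 2103 = 2103 - Z/21)
D(-1865, u(-41)) - 2502281 = (2103 - 1/21*(-1865)) - 2502281 = (2103 + 1865/21) - 2502281 = 46028/21 - 2502281 = -52501873/21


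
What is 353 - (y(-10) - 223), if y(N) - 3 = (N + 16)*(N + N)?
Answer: 693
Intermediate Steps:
y(N) = 3 + 2*N*(16 + N) (y(N) = 3 + (N + 16)*(N + N) = 3 + (16 + N)*(2*N) = 3 + 2*N*(16 + N))
353 - (y(-10) - 223) = 353 - ((3 + 2*(-10)**2 + 32*(-10)) - 223) = 353 - ((3 + 2*100 - 320) - 223) = 353 - ((3 + 200 - 320) - 223) = 353 - (-117 - 223) = 353 - 1*(-340) = 353 + 340 = 693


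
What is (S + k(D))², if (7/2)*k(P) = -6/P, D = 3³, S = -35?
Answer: 4879681/3969 ≈ 1229.4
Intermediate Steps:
D = 27
k(P) = -12/(7*P) (k(P) = 2*(-6/P)/7 = -12/(7*P))
(S + k(D))² = (-35 - 12/7/27)² = (-35 - 12/7*1/27)² = (-35 - 4/63)² = (-2209/63)² = 4879681/3969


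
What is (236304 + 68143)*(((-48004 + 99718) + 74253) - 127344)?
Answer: -419223519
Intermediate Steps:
(236304 + 68143)*(((-48004 + 99718) + 74253) - 127344) = 304447*((51714 + 74253) - 127344) = 304447*(125967 - 127344) = 304447*(-1377) = -419223519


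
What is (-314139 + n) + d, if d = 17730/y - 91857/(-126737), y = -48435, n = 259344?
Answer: -22423817788416/409233773 ≈ -54795.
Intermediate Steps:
d = 146803119/409233773 (d = 17730/(-48435) - 91857/(-126737) = 17730*(-1/48435) - 91857*(-1/126737) = -1182/3229 + 91857/126737 = 146803119/409233773 ≈ 0.35873)
(-314139 + n) + d = (-314139 + 259344) + 146803119/409233773 = -54795 + 146803119/409233773 = -22423817788416/409233773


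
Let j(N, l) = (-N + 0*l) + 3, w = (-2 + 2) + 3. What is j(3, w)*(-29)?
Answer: 0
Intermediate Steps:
w = 3 (w = 0 + 3 = 3)
j(N, l) = 3 - N (j(N, l) = (-N + 0) + 3 = -N + 3 = 3 - N)
j(3, w)*(-29) = (3 - 1*3)*(-29) = (3 - 3)*(-29) = 0*(-29) = 0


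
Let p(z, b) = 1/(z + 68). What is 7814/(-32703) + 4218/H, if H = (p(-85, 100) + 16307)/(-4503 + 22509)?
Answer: 2345662641692/503658903 ≈ 4657.2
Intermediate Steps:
p(z, b) = 1/(68 + z)
H = 46203/51017 (H = (1/(68 - 85) + 16307)/(-4503 + 22509) = (1/(-17) + 16307)/18006 = (-1/17 + 16307)*(1/18006) = (277218/17)*(1/18006) = 46203/51017 ≈ 0.90564)
7814/(-32703) + 4218/H = 7814/(-32703) + 4218/(46203/51017) = 7814*(-1/32703) + 4218*(51017/46203) = -7814/32703 + 71729902/15401 = 2345662641692/503658903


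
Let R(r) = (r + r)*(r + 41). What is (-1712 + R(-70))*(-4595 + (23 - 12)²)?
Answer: -10504952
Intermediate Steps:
R(r) = 2*r*(41 + r) (R(r) = (2*r)*(41 + r) = 2*r*(41 + r))
(-1712 + R(-70))*(-4595 + (23 - 12)²) = (-1712 + 2*(-70)*(41 - 70))*(-4595 + (23 - 12)²) = (-1712 + 2*(-70)*(-29))*(-4595 + 11²) = (-1712 + 4060)*(-4595 + 121) = 2348*(-4474) = -10504952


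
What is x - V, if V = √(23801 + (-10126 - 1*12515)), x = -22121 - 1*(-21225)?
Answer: -896 - 2*√290 ≈ -930.06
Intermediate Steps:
x = -896 (x = -22121 + 21225 = -896)
V = 2*√290 (V = √(23801 + (-10126 - 12515)) = √(23801 - 22641) = √1160 = 2*√290 ≈ 34.059)
x - V = -896 - 2*√290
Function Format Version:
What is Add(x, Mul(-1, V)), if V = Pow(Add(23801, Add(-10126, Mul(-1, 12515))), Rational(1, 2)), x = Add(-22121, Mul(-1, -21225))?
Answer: Add(-896, Mul(-2, Pow(290, Rational(1, 2)))) ≈ -930.06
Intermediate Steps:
x = -896 (x = Add(-22121, 21225) = -896)
V = Mul(2, Pow(290, Rational(1, 2))) (V = Pow(Add(23801, Add(-10126, -12515)), Rational(1, 2)) = Pow(Add(23801, -22641), Rational(1, 2)) = Pow(1160, Rational(1, 2)) = Mul(2, Pow(290, Rational(1, 2))) ≈ 34.059)
Add(x, Mul(-1, V)) = Add(-896, Mul(-1, Mul(2, Pow(290, Rational(1, 2))))) = Add(-896, Mul(-2, Pow(290, Rational(1, 2))))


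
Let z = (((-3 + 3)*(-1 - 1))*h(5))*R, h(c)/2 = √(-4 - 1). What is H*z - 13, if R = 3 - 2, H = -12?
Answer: -13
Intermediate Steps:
h(c) = 2*I*√5 (h(c) = 2*√(-4 - 1) = 2*√(-5) = 2*(I*√5) = 2*I*√5)
R = 1
z = 0 (z = (((-3 + 3)*(-1 - 1))*(2*I*√5))*1 = ((0*(-2))*(2*I*√5))*1 = (0*(2*I*√5))*1 = 0*1 = 0)
H*z - 13 = -12*0 - 13 = 0 - 13 = -13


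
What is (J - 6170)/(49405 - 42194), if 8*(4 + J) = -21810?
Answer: -35601/28844 ≈ -1.2343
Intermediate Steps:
J = -10921/4 (J = -4 + (1/8)*(-21810) = -4 - 10905/4 = -10921/4 ≈ -2730.3)
(J - 6170)/(49405 - 42194) = (-10921/4 - 6170)/(49405 - 42194) = -35601/4/7211 = -35601/4*1/7211 = -35601/28844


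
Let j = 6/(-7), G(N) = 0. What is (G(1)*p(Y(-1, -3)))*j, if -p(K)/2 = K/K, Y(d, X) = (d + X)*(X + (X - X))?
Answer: 0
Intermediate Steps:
Y(d, X) = X*(X + d) (Y(d, X) = (X + d)*(X + 0) = (X + d)*X = X*(X + d))
p(K) = -2 (p(K) = -2*K/K = -2*1 = -2)
j = -6/7 (j = 6*(-1/7) = -6/7 ≈ -0.85714)
(G(1)*p(Y(-1, -3)))*j = (0*(-2))*(-6/7) = 0*(-6/7) = 0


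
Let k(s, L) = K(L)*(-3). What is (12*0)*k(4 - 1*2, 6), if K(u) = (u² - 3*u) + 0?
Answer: 0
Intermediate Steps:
K(u) = u² - 3*u
k(s, L) = -3*L*(-3 + L) (k(s, L) = (L*(-3 + L))*(-3) = -3*L*(-3 + L))
(12*0)*k(4 - 1*2, 6) = (12*0)*(3*6*(3 - 1*6)) = 0*(3*6*(3 - 6)) = 0*(3*6*(-3)) = 0*(-54) = 0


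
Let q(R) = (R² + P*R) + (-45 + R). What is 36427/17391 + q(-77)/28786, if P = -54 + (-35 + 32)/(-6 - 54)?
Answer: 24436439633/10012346520 ≈ 2.4406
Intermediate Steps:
P = -1079/20 (P = -54 - 3/(-60) = -54 - 3*(-1/60) = -54 + 1/20 = -1079/20 ≈ -53.950)
q(R) = -45 + R² - 1059*R/20 (q(R) = (R² - 1079*R/20) + (-45 + R) = -45 + R² - 1059*R/20)
36427/17391 + q(-77)/28786 = 36427/17391 + (-45 + (-77)² - 1059/20*(-77))/28786 = 36427*(1/17391) + (-45 + 5929 + 81543/20)*(1/28786) = 36427/17391 + (199223/20)*(1/28786) = 36427/17391 + 199223/575720 = 24436439633/10012346520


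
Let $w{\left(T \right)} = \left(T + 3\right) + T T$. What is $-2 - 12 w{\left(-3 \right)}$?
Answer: $-110$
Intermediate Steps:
$w{\left(T \right)} = 3 + T + T^{2}$ ($w{\left(T \right)} = \left(3 + T\right) + T^{2} = 3 + T + T^{2}$)
$-2 - 12 w{\left(-3 \right)} = -2 - 12 \left(3 - 3 + \left(-3\right)^{2}\right) = -2 - 12 \left(3 - 3 + 9\right) = -2 - 108 = -110$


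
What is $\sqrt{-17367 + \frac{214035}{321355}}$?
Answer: $\frac{45 i \sqrt{35425275406}}{64271} \approx 131.78 i$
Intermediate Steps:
$\sqrt{-17367 + \frac{214035}{321355}} = \sqrt{-17367 + 214035 \cdot \frac{1}{321355}} = \sqrt{-17367 + \frac{42807}{64271}} = \sqrt{- \frac{1116151650}{64271}} = \frac{45 i \sqrt{35425275406}}{64271}$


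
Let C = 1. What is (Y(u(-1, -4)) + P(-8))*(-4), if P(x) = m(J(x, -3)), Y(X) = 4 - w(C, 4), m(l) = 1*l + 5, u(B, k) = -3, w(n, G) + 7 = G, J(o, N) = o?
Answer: -16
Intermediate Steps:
w(n, G) = -7 + G
m(l) = 5 + l (m(l) = l + 5 = 5 + l)
Y(X) = 7 (Y(X) = 4 - (-7 + 4) = 4 - 1*(-3) = 4 + 3 = 7)
P(x) = 5 + x
(Y(u(-1, -4)) + P(-8))*(-4) = (7 + (5 - 8))*(-4) = (7 - 3)*(-4) = 4*(-4) = -16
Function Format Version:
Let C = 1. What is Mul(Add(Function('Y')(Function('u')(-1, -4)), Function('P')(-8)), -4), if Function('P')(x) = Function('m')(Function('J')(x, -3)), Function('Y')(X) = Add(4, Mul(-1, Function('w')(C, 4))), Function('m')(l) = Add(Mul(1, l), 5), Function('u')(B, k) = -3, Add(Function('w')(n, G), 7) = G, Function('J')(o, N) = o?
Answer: -16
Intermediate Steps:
Function('w')(n, G) = Add(-7, G)
Function('m')(l) = Add(5, l) (Function('m')(l) = Add(l, 5) = Add(5, l))
Function('Y')(X) = 7 (Function('Y')(X) = Add(4, Mul(-1, Add(-7, 4))) = Add(4, Mul(-1, -3)) = Add(4, 3) = 7)
Function('P')(x) = Add(5, x)
Mul(Add(Function('Y')(Function('u')(-1, -4)), Function('P')(-8)), -4) = Mul(Add(7, Add(5, -8)), -4) = Mul(Add(7, -3), -4) = Mul(4, -4) = -16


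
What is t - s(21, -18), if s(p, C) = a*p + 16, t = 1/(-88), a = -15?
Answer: 26311/88 ≈ 298.99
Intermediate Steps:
t = -1/88 ≈ -0.011364
s(p, C) = 16 - 15*p (s(p, C) = -15*p + 16 = 16 - 15*p)
t - s(21, -18) = -1/88 - (16 - 15*21) = -1/88 - (16 - 315) = -1/88 - 1*(-299) = -1/88 + 299 = 26311/88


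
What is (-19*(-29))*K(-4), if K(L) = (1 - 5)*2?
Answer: -4408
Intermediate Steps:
K(L) = -8 (K(L) = -4*2 = -8)
(-19*(-29))*K(-4) = -19*(-29)*(-8) = 551*(-8) = -4408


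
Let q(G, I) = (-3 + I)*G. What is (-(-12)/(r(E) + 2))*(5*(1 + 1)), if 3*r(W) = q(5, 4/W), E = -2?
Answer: -360/19 ≈ -18.947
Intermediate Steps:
q(G, I) = G*(-3 + I)
r(W) = -5 + 20/(3*W) (r(W) = (5*(-3 + 4/W))/3 = (-15 + 20/W)/3 = -5 + 20/(3*W))
(-(-12)/(r(E) + 2))*(5*(1 + 1)) = (-(-12)/((-5 + (20/3)/(-2)) + 2))*(5*(1 + 1)) = (-(-12)/((-5 + (20/3)*(-1/2)) + 2))*(5*2) = -(-12)/((-5 - 10/3) + 2)*10 = -(-12)/(-25/3 + 2)*10 = -(-12)/(-19/3)*10 = -(-12)*(-3)/19*10 = -2*18/19*10 = -36/19*10 = -360/19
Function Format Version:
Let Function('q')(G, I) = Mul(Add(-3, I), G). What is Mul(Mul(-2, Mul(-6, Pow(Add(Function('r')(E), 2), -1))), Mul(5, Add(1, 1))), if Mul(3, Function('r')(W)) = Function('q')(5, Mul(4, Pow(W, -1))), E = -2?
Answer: Rational(-360, 19) ≈ -18.947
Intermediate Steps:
Function('q')(G, I) = Mul(G, Add(-3, I))
Function('r')(W) = Add(-5, Mul(Rational(20, 3), Pow(W, -1))) (Function('r')(W) = Mul(Rational(1, 3), Mul(5, Add(-3, Mul(4, Pow(W, -1))))) = Mul(Rational(1, 3), Add(-15, Mul(20, Pow(W, -1)))) = Add(-5, Mul(Rational(20, 3), Pow(W, -1))))
Mul(Mul(-2, Mul(-6, Pow(Add(Function('r')(E), 2), -1))), Mul(5, Add(1, 1))) = Mul(Mul(-2, Mul(-6, Pow(Add(Add(-5, Mul(Rational(20, 3), Pow(-2, -1))), 2), -1))), Mul(5, Add(1, 1))) = Mul(Mul(-2, Mul(-6, Pow(Add(Add(-5, Mul(Rational(20, 3), Rational(-1, 2))), 2), -1))), Mul(5, 2)) = Mul(Mul(-2, Mul(-6, Pow(Add(Add(-5, Rational(-10, 3)), 2), -1))), 10) = Mul(Mul(-2, Mul(-6, Pow(Add(Rational(-25, 3), 2), -1))), 10) = Mul(Mul(-2, Mul(-6, Pow(Rational(-19, 3), -1))), 10) = Mul(Mul(-2, Mul(-6, Rational(-3, 19))), 10) = Mul(Mul(-2, Rational(18, 19)), 10) = Mul(Rational(-36, 19), 10) = Rational(-360, 19)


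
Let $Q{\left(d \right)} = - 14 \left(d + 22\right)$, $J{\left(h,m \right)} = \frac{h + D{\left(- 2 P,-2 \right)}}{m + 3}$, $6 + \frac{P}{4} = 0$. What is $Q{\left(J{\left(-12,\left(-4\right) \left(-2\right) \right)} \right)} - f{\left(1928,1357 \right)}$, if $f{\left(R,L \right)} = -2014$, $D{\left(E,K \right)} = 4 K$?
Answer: $\frac{19046}{11} \approx 1731.5$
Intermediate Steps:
$P = -24$ ($P = -24 + 4 \cdot 0 = -24 + 0 = -24$)
$J{\left(h,m \right)} = \frac{-8 + h}{3 + m}$ ($J{\left(h,m \right)} = \frac{h + 4 \left(-2\right)}{m + 3} = \frac{h - 8}{3 + m} = \frac{-8 + h}{3 + m}$)
$Q{\left(d \right)} = -308 - 14 d$ ($Q{\left(d \right)} = - 14 \left(22 + d\right) = -308 - 14 d$)
$Q{\left(J{\left(-12,\left(-4\right) \left(-2\right) \right)} \right)} - f{\left(1928,1357 \right)} = \left(-308 - 14 \frac{-8 - 12}{3 - -8}\right) - -2014 = \left(-308 - 14 \frac{1}{3 + 8} \left(-20\right)\right) + 2014 = \left(-308 - 14 \cdot \frac{1}{11} \left(-20\right)\right) + 2014 = \left(-308 - - \frac{280}{11}\right) + 2014 = \left(-308 + \frac{280}{11}\right) + 2014 = - \frac{3108}{11} + 2014 = \frac{19046}{11}$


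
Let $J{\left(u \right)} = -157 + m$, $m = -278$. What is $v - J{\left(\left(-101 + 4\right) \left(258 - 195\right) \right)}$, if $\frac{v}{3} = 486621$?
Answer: $1460298$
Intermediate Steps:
$v = 1459863$ ($v = 3 \cdot 486621 = 1459863$)
$J{\left(u \right)} = -435$ ($J{\left(u \right)} = -157 - 278 = -435$)
$v - J{\left(\left(-101 + 4\right) \left(258 - 195\right) \right)} = 1459863 - -435 = 1459863 + 435 = 1460298$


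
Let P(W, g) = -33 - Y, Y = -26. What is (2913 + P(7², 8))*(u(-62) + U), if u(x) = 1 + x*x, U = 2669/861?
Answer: 9628199884/861 ≈ 1.1183e+7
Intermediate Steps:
U = 2669/861 (U = 2669*(1/861) = 2669/861 ≈ 3.0999)
P(W, g) = -7 (P(W, g) = -33 - 1*(-26) = -33 + 26 = -7)
u(x) = 1 + x²
(2913 + P(7², 8))*(u(-62) + U) = (2913 - 7)*((1 + (-62)²) + 2669/861) = 2906*((1 + 3844) + 2669/861) = 2906*(3845 + 2669/861) = 2906*(3313214/861) = 9628199884/861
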